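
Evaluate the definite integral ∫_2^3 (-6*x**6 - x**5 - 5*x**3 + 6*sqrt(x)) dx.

-164383/84 - 8*sqrt(2) + 12*sqrt(3)

By the power rule, an antiderivative is F(x) = -6*x**7/7 - x**6/6 - 5*x**4/4 + 4*x**(3/2).
Then F(3) - F(2) = (-58725/28 + 12*sqrt(3)) - (-2948/21 + 8*sqrt(2)) = -164383/84 - 8*sqrt(2) + 12*sqrt(3).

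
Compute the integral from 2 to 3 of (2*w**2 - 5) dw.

By the power rule, an antiderivative is F(w) = 2*w**3/3 - 5*w.
Then F(3) - F(2) = (3) - (-14/3) = 23/3.

23/3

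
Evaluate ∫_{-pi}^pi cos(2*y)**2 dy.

pi

Use the identity cos^2(2*y) = (1 + cos(4*y))/2.
An antiderivative is F(y) = y/2 + sin(4*y)/8.
Then F(pi) - F(-pi) = (pi/2) - (-pi/2) = pi.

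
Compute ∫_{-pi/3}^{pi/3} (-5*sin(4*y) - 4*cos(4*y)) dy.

An antiderivative is F(y) = -sin(4*y) + 5*cos(4*y)/4.
Then F(pi/3) - F(-pi/3) = (-5/8 + sqrt(3)/2) - (-sqrt(3)/2 - 5/8) = sqrt(3).

sqrt(3)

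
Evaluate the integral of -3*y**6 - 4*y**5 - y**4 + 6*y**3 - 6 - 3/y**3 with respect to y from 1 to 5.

By the power rule, an antiderivative is F(y) = -3*y**7/7 - 2*y**6/3 - y**5/5 + 3*y**4/2 - 6*y + 3/(2*y**2).
Then F(5) - F(1) = (-22898531/525) - (-451/105) = -7632092/175.

-7632092/175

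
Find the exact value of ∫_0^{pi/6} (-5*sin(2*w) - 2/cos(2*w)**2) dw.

An antiderivative is F(w) = 5*cos(2*w)/2 - tan(2*w).
Then F(pi/6) - F(0) = (5/4 - sqrt(3)) - (5/2) = -sqrt(3) - 5/4.

-sqrt(3) - 5/4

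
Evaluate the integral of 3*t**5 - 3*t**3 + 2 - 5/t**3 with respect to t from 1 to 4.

By the power rule, an antiderivative is F(t) = t**6/2 - 3*t**4/4 + 2*t + 5/(2*t**2).
Then F(4) - F(1) = (59653/32) - (17/4) = 59517/32.

59517/32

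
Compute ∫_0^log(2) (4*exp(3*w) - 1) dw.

28/3 - log(2)

An antiderivative is F(w) = 4*exp(3*w)/3 - w.
Then F(log(2)) - F(0) = (32/3 - log(2)) - (4/3) = 28/3 - log(2).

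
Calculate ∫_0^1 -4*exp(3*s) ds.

An antiderivative is F(s) = -4*exp(3*s)/3.
Then F(1) - F(0) = (-4*exp(3)/3) - (-4/3) = 4/3 - 4*exp(3)/3.

4/3 - 4*exp(3)/3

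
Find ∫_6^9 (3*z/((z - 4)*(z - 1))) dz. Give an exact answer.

Factor the denominator: z**2 - 5*z + 4 = (z - 1)(z - 4).
Partial fractions: 3*z/((z - 4)*(z - 1)) = -1/(z - 1) + 4/(z - 4).
An antiderivative is F(z) = 4*log(z - 4) - log(z - 1).
Then F(9) - F(6) = (-3*log(2) + 4*log(5)) - (log(16/5)) = -7*log(2) + 5*log(5).

-7*log(2) + 5*log(5)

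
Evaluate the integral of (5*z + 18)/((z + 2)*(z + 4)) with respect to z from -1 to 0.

log(64/3)

Factor the denominator: z**2 + 6*z + 8 = (z + 4)(z + 2).
Partial fractions: (5*z + 18)/((z + 2)*(z + 4)) = 1/(z + 4) + 4/(z + 2).
An antiderivative is F(z) = 4*log(z + 2) + log(z + 4).
Then F(0) - F(-1) = (log(64)) - (log(3)) = log(64/3).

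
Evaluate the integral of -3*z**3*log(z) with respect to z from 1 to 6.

-972*log(3) - 972*log(2) + 3885/16

Integrate by parts once (u = ln z, dv = -3*z**3 dz).
An antiderivative is F(z) = -3*z**4*(4*log(z) - 1)/16.
Then F(6) - F(1) = (-972*log(3) - 972*log(2) + 243) - (3/16) = -972*log(3) - 972*log(2) + 3885/16.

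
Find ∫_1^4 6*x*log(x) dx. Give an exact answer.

Integrate by parts once (u = ln x, dv = 6*x dx).
An antiderivative is F(x) = 3*x**2*(2*log(x) - 1)/2.
Then F(4) - F(1) = (-24 + 96*log(2)) - (-3/2) = -45/2 + 96*log(2).

-45/2 + 96*log(2)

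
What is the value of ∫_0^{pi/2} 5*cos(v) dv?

An antiderivative is F(v) = 5*sin(v).
Then F(pi/2) - F(0) = (5) - (0) = 5.

5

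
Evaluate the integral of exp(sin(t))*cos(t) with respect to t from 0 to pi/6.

-1 + exp(1/2)

Let u = sin(t), so du = cos(t) dt. When t = 0, u = 0; when t = pi/6, u = 1/2.
The integral becomes ∫ exp(u) du from 0 to 1/2, with antiderivative exp(u).
Back in t: F(t) = exp(sin(t)).
Then F(pi/6) - F(0) = (exp(1/2)) - (1) = -1 + exp(1/2).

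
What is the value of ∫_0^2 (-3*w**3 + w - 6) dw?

-22

By the power rule, an antiderivative is F(w) = -3*w**4/4 + w**2/2 - 6*w.
Then F(2) - F(0) = (-22) - (0) = -22.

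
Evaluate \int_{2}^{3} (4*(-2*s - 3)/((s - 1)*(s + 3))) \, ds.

-8*log(2) - 3*log(3) + 3*log(5)

Factor the denominator: s**2 + 2*s - 3 = (s + 3)(s - 1).
Partial fractions: 4*(-2*s - 3)/((s - 1)*(s + 3)) = -3/(s + 3) - 5/(s - 1).
An antiderivative is F(s) = -5*log(s - 1) - 3*log(s + 3).
Then F(3) - F(2) = (-8*log(2) - 3*log(3)) - (-3*log(5)) = -8*log(2) - 3*log(3) + 3*log(5).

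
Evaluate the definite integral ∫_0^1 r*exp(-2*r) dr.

(-3 + exp(2))*exp(-2)/4

Integrate by parts once (u = r, dv = exp(-2*r) dr).
An antiderivative is F(r) = (-2*r - 1)*exp(-2*r)/4.
Then F(1) - F(0) = (-3*exp(-2)/4) - (-1/4) = (-3 + exp(2))*exp(-2)/4.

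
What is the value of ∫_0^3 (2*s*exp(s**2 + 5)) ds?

-exp(5) + exp(14)

Let u = s**2 + 5, so du = 2*s ds. When s = 0, u = 5; when s = 3, u = 14.
The integral becomes ∫ exp(u) du from 5 to 14, with antiderivative exp(u).
Back in s: F(s) = exp(s**2 + 5).
Then F(3) - F(0) = (exp(14)) - (exp(5)) = -exp(5) + exp(14).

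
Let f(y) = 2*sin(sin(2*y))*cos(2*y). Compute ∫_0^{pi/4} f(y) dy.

Let u = sin(2*y), so du = 2*cos(2*y) dy. When y = 0, u = 0; when y = pi/4, u = 1.
The integral becomes ∫ sin(u) du from 0 to 1, with antiderivative -cos(u).
Back in y: F(y) = -cos(sin(2*y)).
Then F(pi/4) - F(0) = (-cos(1)) - (-1) = 1 - cos(1).

1 - cos(1)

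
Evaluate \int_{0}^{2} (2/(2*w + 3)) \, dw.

Let u = 2*w + 3, so du = 2 dw. When w = 0, u = 3; when w = 2, u = 7.
The integral becomes ∫ 1/u du from 3 to 7, with antiderivative log(u).
Back in w: F(w) = log(2*w + 3).
Then F(2) - F(0) = (log(7)) - (log(3)) = log(7/3).

log(7/3)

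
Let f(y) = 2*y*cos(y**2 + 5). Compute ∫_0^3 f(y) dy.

Let u = y**2 + 5, so du = 2*y dy. When y = 0, u = 5; when y = 3, u = 14.
The integral becomes ∫ cos(u) du from 5 to 14, with antiderivative sin(u).
Back in y: F(y) = sin(y**2 + 5).
Then F(3) - F(0) = (sin(14)) - (sin(5)) = -sin(5) + sin(14).

-sin(5) + sin(14)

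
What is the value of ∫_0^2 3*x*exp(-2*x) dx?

Integrate by parts once (u = x, dv = 3*exp(-2*x) dx).
An antiderivative is F(x) = (-6*x - 3)*exp(-2*x)/4.
Then F(2) - F(0) = (-15*exp(-4)/4) - (-3/4) = 3/4 - 15*exp(-4)/4.

3/4 - 15*exp(-4)/4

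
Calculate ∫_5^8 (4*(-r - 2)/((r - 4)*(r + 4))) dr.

Factor the denominator: r**2 - 16 = (r + 4)(r - 4).
Partial fractions: 4*(-r - 2)/((r - 4)*(r + 4)) = -1/(r + 4) - 3/(r - 4).
An antiderivative is F(r) = -3*log(r - 4) - log(r + 4).
Then F(8) - F(5) = (-8*log(2) - log(3)) - (-log(9)) = -8*log(2) + log(3).

-8*log(2) + log(3)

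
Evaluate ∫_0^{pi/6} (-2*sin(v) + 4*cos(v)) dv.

An antiderivative is F(v) = 4*sin(v) + 2*cos(v).
Then F(pi/6) - F(0) = (sqrt(3) + 2) - (2) = sqrt(3).

sqrt(3)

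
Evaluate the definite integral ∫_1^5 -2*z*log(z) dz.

12 - 25*log(5)

Integrate by parts once (u = ln z, dv = -2*z dz).
An antiderivative is F(z) = -z**2*(2*log(z) - 1)/2.
Then F(5) - F(1) = (25/2 - 25*log(5)) - (1/2) = 12 - 25*log(5).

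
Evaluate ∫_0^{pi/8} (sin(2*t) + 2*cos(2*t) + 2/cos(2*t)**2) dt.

sqrt(2)/4 + 3/2

An antiderivative is F(t) = sin(2*t) - cos(2*t)/2 + tan(2*t).
Then F(pi/8) - F(0) = (sqrt(2)/4 + 1) - (-1/2) = sqrt(2)/4 + 3/2.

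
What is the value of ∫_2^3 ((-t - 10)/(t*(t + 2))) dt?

-5*log(3) - 3*log(2) + 4*log(5)

Factor the denominator: t**2 + 2*t = (t + 2)t.
Partial fractions: (-t - 10)/(t*(t + 2)) = 4/(t + 2) - 5/t.
An antiderivative is F(t) = -5*log(t) + 4*log(t + 2).
Then F(3) - F(2) = (-5*log(3) + 4*log(5)) - (log(8)) = -5*log(3) - 3*log(2) + 4*log(5).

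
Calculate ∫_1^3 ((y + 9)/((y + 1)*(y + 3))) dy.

-3*log(3) + 7*log(2)

Factor the denominator: y**2 + 4*y + 3 = (y + 3)(y + 1).
Partial fractions: (y + 9)/((y + 1)*(y + 3)) = -3/(y + 3) + 4/(y + 1).
An antiderivative is F(y) = 4*log(y + 1) - 3*log(y + 3).
Then F(3) - F(1) = (log(32/27)) - (-log(4)) = -3*log(3) + 7*log(2).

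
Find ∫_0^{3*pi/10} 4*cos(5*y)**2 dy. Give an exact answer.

3*pi/5

Use the identity cos^2(5*y) = (1 + cos(10*y))/2.
An antiderivative is F(y) = 2*y + sin(10*y)/5.
Then F(3*pi/10) - F(0) = (3*pi/5) - (0) = 3*pi/5.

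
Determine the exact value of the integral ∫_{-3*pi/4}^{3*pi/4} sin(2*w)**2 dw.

3*pi/4

Use the identity sin^2(2*w) = (1 - cos(4*w))/2.
An antiderivative is F(w) = w/2 - sin(4*w)/8.
Then F(3*pi/4) - F(-3*pi/4) = (3*pi/8) - (-3*pi/8) = 3*pi/4.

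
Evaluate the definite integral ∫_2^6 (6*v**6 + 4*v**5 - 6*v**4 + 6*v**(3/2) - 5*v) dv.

-48*sqrt(2)/5 + 432*sqrt(6)/5 + 27460016/105

By the power rule, an antiderivative is F(v) = 6*v**7/7 + 2*v**6/3 + 12*v**(5/2)/5 - 6*v**5/5 - 5*v**2/2.
Then F(6) - F(2) = (432*sqrt(6)/5 + 9156978/35) - (48*sqrt(2)/5 + 10918/105) = -48*sqrt(2)/5 + 432*sqrt(6)/5 + 27460016/105.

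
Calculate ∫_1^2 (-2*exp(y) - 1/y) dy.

-2*exp(2) - log(2) + 2*exp(1)

An antiderivative is F(y) = -2*exp(y) - log(y).
Then F(2) - F(1) = (-2*exp(2) - log(2)) - (-2*exp(1)) = -2*exp(2) - log(2) + 2*exp(1).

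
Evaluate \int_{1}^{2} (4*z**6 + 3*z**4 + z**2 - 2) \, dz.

By the power rule, an antiderivative is F(z) = 4*z**7/7 + 3*z**5/5 + z**3/3 - 2*z.
Then F(2) - F(1) = (9556/105) - (-52/105) = 9608/105.

9608/105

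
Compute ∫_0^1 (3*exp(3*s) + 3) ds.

2 + exp(3)

An antiderivative is F(s) = exp(3*s) + 3*s.
Then F(1) - F(0) = (3 + exp(3)) - (1) = 2 + exp(3).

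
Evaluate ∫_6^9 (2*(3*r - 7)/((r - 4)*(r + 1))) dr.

Factor the denominator: r**2 - 3*r - 4 = (r + 1)(r - 4).
Partial fractions: 2*(3*r - 7)/((r - 4)*(r + 1)) = 4/(r + 1) + 2/(r - 4).
An antiderivative is F(r) = 2*log(r - 4) + 4*log(r + 1).
Then F(9) - F(6) = (4*log(2) + 6*log(5)) - (2*log(2) + 4*log(7)) = -4*log(7) + 2*log(2) + 6*log(5).

-4*log(7) + 2*log(2) + 6*log(5)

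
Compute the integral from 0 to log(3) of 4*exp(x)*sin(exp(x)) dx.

Let u = exp(x), so du = exp(x) dx. When x = 0, u = 1; when x = log(3), u = 3.
The integral becomes 4·∫ sin(u) du from 1 to 3, with antiderivative -4*cos(u).
Back in x: F(x) = -4*cos(exp(x)).
Then F(log(3)) - F(0) = (-4*cos(3)) - (-4*cos(1)) = 4*cos(1) - 4*cos(3).

4*cos(1) - 4*cos(3)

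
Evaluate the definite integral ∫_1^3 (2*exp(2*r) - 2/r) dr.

An antiderivative is F(r) = exp(2*r) - 2*log(r).
Then F(3) - F(1) = (-log(9) + exp(6)) - (exp(2)) = -exp(2) - log(9) + exp(6).

-exp(2) - log(9) + exp(6)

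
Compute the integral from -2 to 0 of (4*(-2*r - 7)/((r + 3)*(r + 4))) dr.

-4*log(3) - 4*log(2)

Factor the denominator: r**2 + 7*r + 12 = (r + 4)(r + 3).
Partial fractions: 4*(-2*r - 7)/((r + 3)*(r + 4)) = -4/(r + 4) - 4/(r + 3).
An antiderivative is F(r) = -4*log(r + 3) - 4*log(r + 4).
Then F(0) - F(-2) = (-8*log(2) - 4*log(3)) - (-log(16)) = -4*log(3) - 4*log(2).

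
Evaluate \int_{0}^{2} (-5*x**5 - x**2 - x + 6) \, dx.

By the power rule, an antiderivative is F(x) = -5*x**6/6 - x**3/3 - x**2/2 + 6*x.
Then F(2) - F(0) = (-46) - (0) = -46.

-46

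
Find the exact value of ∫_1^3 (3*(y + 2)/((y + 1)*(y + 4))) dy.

Factor the denominator: y**2 + 5*y + 4 = (y + 4)(y + 1).
Partial fractions: 3*(y + 2)/((y + 1)*(y + 4)) = 2/(y + 4) + 1/(y + 1).
An antiderivative is F(y) = log(y + 1) + 2*log(y + 4).
Then F(3) - F(1) = (2*log(2) + 2*log(7)) - (log(50)) = log(98/25).

log(98/25)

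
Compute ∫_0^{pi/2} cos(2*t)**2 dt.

pi/4

Use the identity cos^2(2*t) = (1 + cos(4*t))/2.
An antiderivative is F(t) = t/2 + sin(4*t)/8.
Then F(pi/2) - F(0) = (pi/4) - (0) = pi/4.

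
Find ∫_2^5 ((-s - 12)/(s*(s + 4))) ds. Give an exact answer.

-3*log(5) + log(2) + 2*log(3)

Factor the denominator: s**2 + 4*s = (s + 4)s.
Partial fractions: (-s - 12)/(s*(s + 4)) = 2/(s + 4) - 3/s.
An antiderivative is F(s) = -3*log(s) + 2*log(s + 4).
Then F(5) - F(2) = (-3*log(5) + 4*log(3)) - (log(9/2)) = -3*log(5) + log(2) + 2*log(3).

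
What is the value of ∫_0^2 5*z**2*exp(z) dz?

Integrate by parts twice (u = z^2, dv = 5*exp(z) dz).
An antiderivative is F(z) = (5*z**2 - 10*z + 10)*exp(z).
Then F(2) - F(0) = (10*exp(2)) - (10) = -10 + 10*exp(2).

-10 + 10*exp(2)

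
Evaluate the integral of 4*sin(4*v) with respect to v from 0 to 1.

Let u = 4*v, so du = 4 dv. When v = 0, u = 0; when v = 1, u = 4.
The integral becomes ∫ sin(u) du from 0 to 4, with antiderivative -cos(u).
Back in v: F(v) = -cos(4*v).
Then F(1) - F(0) = (-cos(4)) - (-1) = 1 - cos(4).

1 - cos(4)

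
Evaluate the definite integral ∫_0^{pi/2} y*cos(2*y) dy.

Integrate by parts once (u = y, dv = cos(2*y) dy).
An antiderivative is F(y) = y*sin(2*y)/2 + cos(2*y)/4.
Then F(pi/2) - F(0) = (-1/4) - (1/4) = -1/2.

-1/2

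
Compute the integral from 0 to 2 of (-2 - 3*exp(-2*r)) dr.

-11/2 + 3*exp(-4)/2

An antiderivative is F(r) = -2*r + 3*exp(-2*r)/2.
Then F(2) - F(0) = (-4 + 3*exp(-4)/2) - (3/2) = -11/2 + 3*exp(-4)/2.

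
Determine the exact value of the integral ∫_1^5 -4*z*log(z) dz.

24 - 50*log(5)

Integrate by parts once (u = ln z, dv = -4*z dz).
An antiderivative is F(z) = -z**2*(2*log(z) - 1).
Then F(5) - F(1) = (25 - 50*log(5)) - (1) = 24 - 50*log(5).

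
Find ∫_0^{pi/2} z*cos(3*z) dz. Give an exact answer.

Integrate by parts once (u = z, dv = cos(3*z) dz).
An antiderivative is F(z) = z*sin(3*z)/3 + cos(3*z)/9.
Then F(pi/2) - F(0) = (-pi/6) - (1/9) = -pi/6 - 1/9.

-pi/6 - 1/9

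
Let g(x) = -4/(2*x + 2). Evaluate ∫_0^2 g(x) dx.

-log(9)

An antiderivative is F(x) = -2*log(2*x + 2).
Then F(2) - F(0) = (-log(36)) - (-log(4)) = -log(9).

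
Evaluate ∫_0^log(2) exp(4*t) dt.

15/4

Let u = exp(t), so du = exp(t) dt. When t = 0, u = 1; when t = log(2), u = 2.
The integral becomes ∫ u**3 du from 1 to 2, with antiderivative u**4/4.
Back in t: F(t) = exp(4*t)/4.
Then F(log(2)) - F(0) = (4) - (1/4) = 15/4.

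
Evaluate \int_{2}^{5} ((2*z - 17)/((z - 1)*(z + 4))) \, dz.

-11*log(2) + 5*log(3)

Factor the denominator: z**2 + 3*z - 4 = (z + 4)(z - 1).
Partial fractions: (2*z - 17)/((z - 1)*(z + 4)) = 5/(z + 4) - 3/(z - 1).
An antiderivative is F(z) = -3*log(z - 1) + 5*log(z + 4).
Then F(5) - F(2) = (-6*log(2) + 10*log(3)) - (5*log(2) + 5*log(3)) = -11*log(2) + 5*log(3).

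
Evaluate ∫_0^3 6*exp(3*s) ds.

-2 + 2*exp(9)

Let u = 3*s, so du = 3 ds. When s = 0, u = 0; when s = 3, u = 9.
The integral becomes 2·∫ exp(u) du from 0 to 9, with antiderivative 2*exp(u).
Back in s: F(s) = 2*exp(3*s).
Then F(3) - F(0) = (2*exp(9)) - (2) = -2 + 2*exp(9).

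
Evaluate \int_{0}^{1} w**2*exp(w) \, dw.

-2 + E

Integrate by parts twice (u = w^2, dv = exp(w) dw).
An antiderivative is F(w) = (w**2 - 2*w + 2)*exp(w).
Then F(1) - F(0) = (E) - (2) = -2 + E.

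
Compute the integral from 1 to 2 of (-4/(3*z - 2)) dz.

-8*log(2)/3

An antiderivative is F(z) = -4*log(3*z - 2)/3.
Then F(2) - F(1) = (-8*log(2)/3) - (0) = -8*log(2)/3.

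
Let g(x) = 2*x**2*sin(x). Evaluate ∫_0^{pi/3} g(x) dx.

Integrate by parts twice (u = x^2, dv = 2*sin(x) dx).
An antiderivative is F(x) = -2*x**2*cos(x) + 4*x*sin(x) + 4*cos(x).
Then F(pi/3) - F(0) = (-pi**2/9 + 2 + 2*sqrt(3)*pi/3) - (4) = -2 - pi**2/9 + 2*sqrt(3)*pi/3.

-2 - pi**2/9 + 2*sqrt(3)*pi/3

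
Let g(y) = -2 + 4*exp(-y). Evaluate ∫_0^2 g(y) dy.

An antiderivative is F(y) = -2*y - 4*exp(-y).
Then F(2) - F(0) = (-4 - 4*exp(-2)) - (-4) = -4*exp(-2).

-4*exp(-2)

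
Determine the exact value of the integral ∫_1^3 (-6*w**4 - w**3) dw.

-1552/5

By the power rule, an antiderivative is F(w) = -6*w**5/5 - w**4/4.
Then F(3) - F(1) = (-6237/20) - (-29/20) = -1552/5.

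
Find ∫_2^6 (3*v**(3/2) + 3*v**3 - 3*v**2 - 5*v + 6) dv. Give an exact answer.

By the power rule, an antiderivative is F(v) = 6*v**(5/2)/5 + 3*v**4/4 - v**3 - 5*v**2/2 + 6*v.
Then F(6) - F(2) = (216*sqrt(6)/5 + 702) - (6 + 24*sqrt(2)/5) = -24*sqrt(2)/5 + 216*sqrt(6)/5 + 696.

-24*sqrt(2)/5 + 216*sqrt(6)/5 + 696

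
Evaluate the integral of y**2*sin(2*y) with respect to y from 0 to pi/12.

-1/4 - sqrt(3)*pi**2/576 + pi/48 + sqrt(3)/8

Integrate by parts twice (u = y^2, dv = sin(2*y) dy).
An antiderivative is F(y) = -y**2*cos(2*y)/2 + y*sin(2*y)/2 + cos(2*y)/4.
Then F(pi/12) - F(0) = (-sqrt(3)*pi**2/576 + pi/48 + sqrt(3)/8) - (1/4) = -1/4 - sqrt(3)*pi**2/576 + pi/48 + sqrt(3)/8.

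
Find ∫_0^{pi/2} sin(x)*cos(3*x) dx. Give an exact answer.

-1/2

Use the identity sin(x)cos(3*x) = [sin(4*x) + sin(-2*x)]/2.
An antiderivative is F(x) = cos(2*x)/4 - cos(4*x)/8.
Then F(pi/2) - F(0) = (-3/8) - (1/8) = -1/2.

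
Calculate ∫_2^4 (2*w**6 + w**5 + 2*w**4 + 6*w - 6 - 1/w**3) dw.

6425751/1120

By the power rule, an antiderivative is F(w) = 2*w**7/7 + w**6/6 + 2*w**5/5 + 3*w**2 - 6*w + 1/(2*w**2).
Then F(4) - F(2) = (19479401/3360) - (50537/840) = 6425751/1120.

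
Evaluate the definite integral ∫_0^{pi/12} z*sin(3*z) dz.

sqrt(2)*(4 - pi)/72

Integrate by parts once (u = z, dv = sin(3*z) dz).
An antiderivative is F(z) = -z*cos(3*z)/3 + sin(3*z)/9.
Then F(pi/12) - F(0) = (sqrt(2)*(4 - pi)/72) - (0) = sqrt(2)*(4 - pi)/72.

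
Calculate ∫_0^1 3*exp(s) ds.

-3 + 3*E

An antiderivative is F(s) = 3*exp(s).
Then F(1) - F(0) = (3*E) - (3) = -3 + 3*E.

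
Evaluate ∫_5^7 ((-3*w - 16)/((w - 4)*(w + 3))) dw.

Factor the denominator: w**2 - w - 12 = (w + 3)(w - 4).
Partial fractions: (-3*w - 16)/((w - 4)*(w + 3)) = 1/(w + 3) - 4/(w - 4).
An antiderivative is F(w) = -4*log(w - 4) + log(w + 3).
Then F(7) - F(5) = (log(10/81)) - (log(8)) = -4*log(3) - 2*log(2) + log(5).

-4*log(3) - 2*log(2) + log(5)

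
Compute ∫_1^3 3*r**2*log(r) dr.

-26/3 + 27*log(3)

Integrate by parts once (u = ln r, dv = 3*r**2 dr).
An antiderivative is F(r) = r**3*(3*log(r) - 1)/3.
Then F(3) - F(1) = (-9 + 27*log(3)) - (-1/3) = -26/3 + 27*log(3).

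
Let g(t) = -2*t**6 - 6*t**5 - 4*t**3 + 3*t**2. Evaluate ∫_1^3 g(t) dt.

-9846/7

By the power rule, an antiderivative is F(t) = -2*t**7/7 - t**6 - t**4 + t**3.
Then F(3) - F(1) = (-9855/7) - (-9/7) = -9846/7.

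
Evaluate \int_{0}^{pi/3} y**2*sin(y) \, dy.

Integrate by parts twice (u = y^2, dv = sin(y) dy).
An antiderivative is F(y) = -y**2*cos(y) + 2*y*sin(y) + 2*cos(y).
Then F(pi/3) - F(0) = (-pi**2/18 + 1 + sqrt(3)*pi/3) - (2) = -1 - pi**2/18 + sqrt(3)*pi/3.

-1 - pi**2/18 + sqrt(3)*pi/3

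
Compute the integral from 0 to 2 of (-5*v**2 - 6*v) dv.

By the power rule, an antiderivative is F(v) = -5*v**3/3 - 3*v**2.
Then F(2) - F(0) = (-76/3) - (0) = -76/3.

-76/3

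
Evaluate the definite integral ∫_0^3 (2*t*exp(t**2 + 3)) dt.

Let u = t**2 + 3, so du = 2*t dt. When t = 0, u = 3; when t = 3, u = 12.
The integral becomes ∫ exp(u) du from 3 to 12, with antiderivative exp(u).
Back in t: F(t) = exp(t**2 + 3).
Then F(3) - F(0) = (exp(12)) - (exp(3)) = -exp(3) + exp(12).

-exp(3) + exp(12)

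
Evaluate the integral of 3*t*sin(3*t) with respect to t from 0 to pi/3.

Integrate by parts once (u = t, dv = 3*sin(3*t) dt).
An antiderivative is F(t) = -t*cos(3*t) + sin(3*t)/3.
Then F(pi/3) - F(0) = (pi/3) - (0) = pi/3.

pi/3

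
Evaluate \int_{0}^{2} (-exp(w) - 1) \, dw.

-exp(2) - 1

An antiderivative is F(w) = -w - exp(w).
Then F(2) - F(0) = (-exp(2) - 2) - (-1) = -exp(2) - 1.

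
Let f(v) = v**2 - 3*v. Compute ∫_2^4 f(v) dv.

2/3

By the power rule, an antiderivative is F(v) = v**3/3 - 3*v**2/2.
Then F(4) - F(2) = (-8/3) - (-10/3) = 2/3.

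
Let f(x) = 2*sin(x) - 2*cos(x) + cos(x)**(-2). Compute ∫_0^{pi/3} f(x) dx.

An antiderivative is F(x) = -2*sin(x) - 2*cos(x) + tan(x).
Then F(pi/3) - F(0) = (-1) - (-2) = 1.

1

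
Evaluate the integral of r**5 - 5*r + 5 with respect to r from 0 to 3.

114

By the power rule, an antiderivative is F(r) = r**6/6 - 5*r**2/2 + 5*r.
Then F(3) - F(0) = (114) - (0) = 114.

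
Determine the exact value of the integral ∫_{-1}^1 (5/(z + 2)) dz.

5*log(3)

An antiderivative is F(z) = 5*log(z + 2).
Then F(1) - F(-1) = (5*log(3)) - (0) = 5*log(3).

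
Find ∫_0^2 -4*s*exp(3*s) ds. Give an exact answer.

Integrate by parts once (u = s, dv = -4*exp(3*s) ds).
An antiderivative is F(s) = (-12*s + 4)*exp(3*s)/9.
Then F(2) - F(0) = (-20*exp(6)/9) - (4/9) = -20*exp(6)/9 - 4/9.

-20*exp(6)/9 - 4/9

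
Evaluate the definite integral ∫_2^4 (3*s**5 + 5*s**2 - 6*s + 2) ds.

By the power rule, an antiderivative is F(s) = s**6/2 + 5*s**3/3 - 3*s**2 + 2*s.
Then F(4) - F(2) = (6344/3) - (112/3) = 6232/3.

6232/3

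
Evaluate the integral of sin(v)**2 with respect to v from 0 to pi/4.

Use the identity sin^2(v) = (1 - cos(2*v))/2.
An antiderivative is F(v) = v/2 - sin(2*v)/4.
Then F(pi/4) - F(0) = (-1/4 + pi/8) - (0) = -1/4 + pi/8.

-1/4 + pi/8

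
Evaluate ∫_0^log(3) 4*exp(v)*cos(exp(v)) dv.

-4*sin(1) + 4*sin(3)

Let u = exp(v), so du = exp(v) dv. When v = 0, u = 1; when v = log(3), u = 3.
The integral becomes 4·∫ cos(u) du from 1 to 3, with antiderivative 4*sin(u).
Back in v: F(v) = 4*sin(exp(v)).
Then F(log(3)) - F(0) = (4*sin(3)) - (4*sin(1)) = -4*sin(1) + 4*sin(3).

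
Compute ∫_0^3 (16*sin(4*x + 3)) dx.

4*cos(3) - 4*cos(15)

Let u = 4*x + 3, so du = 4 dx. When x = 0, u = 3; when x = 3, u = 15.
The integral becomes 4·∫ sin(u) du from 3 to 15, with antiderivative -4*cos(u).
Back in x: F(x) = -4*cos(4*x + 3).
Then F(3) - F(0) = (-4*cos(15)) - (-4*cos(3)) = 4*cos(3) - 4*cos(15).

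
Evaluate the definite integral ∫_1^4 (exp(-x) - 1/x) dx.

An antiderivative is F(x) = -log(x) - exp(-x).
Then F(4) - F(1) = ((-log(4**exp(4)) - 1)*exp(-4)) - (-exp(-1)) = (-log(4**exp(4)) - 1 + exp(3))*exp(-4).

(-log(4**exp(4)) - 1 + exp(3))*exp(-4)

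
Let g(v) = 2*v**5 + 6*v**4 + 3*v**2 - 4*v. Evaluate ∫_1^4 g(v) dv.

By the power rule, an antiderivative is F(v) = v**6/3 + 6*v**5/5 + v**3 - 2*v**2.
Then F(4) - F(1) = (39392/15) - (8/15) = 13128/5.

13128/5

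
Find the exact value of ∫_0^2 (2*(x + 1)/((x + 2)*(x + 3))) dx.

Factor the denominator: x**2 + 5*x + 6 = (x + 3)(x + 2).
Partial fractions: 2*(x + 1)/((x + 2)*(x + 3)) = 4/(x + 3) - 2/(x + 2).
An antiderivative is F(x) = -2*log(x + 2) + 4*log(x + 3).
Then F(2) - F(0) = (-4*log(2) + 4*log(5)) - (log(81/4)) = -4*log(3) - 2*log(2) + 4*log(5).

-4*log(3) - 2*log(2) + 4*log(5)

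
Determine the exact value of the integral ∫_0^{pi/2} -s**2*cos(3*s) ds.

-2/27 + pi**2/12

Integrate by parts twice (u = s^2, dv = -cos(3*s) ds).
An antiderivative is F(s) = -s**2*sin(3*s)/3 - 2*s*cos(3*s)/9 + 2*sin(3*s)/27.
Then F(pi/2) - F(0) = (-2/27 + pi**2/12) - (0) = -2/27 + pi**2/12.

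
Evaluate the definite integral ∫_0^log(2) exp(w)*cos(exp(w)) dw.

Let u = exp(w), so du = exp(w) dw. When w = 0, u = 1; when w = log(2), u = 2.
The integral becomes ∫ cos(u) du from 1 to 2, with antiderivative sin(u).
Back in w: F(w) = sin(exp(w)).
Then F(log(2)) - F(0) = (sin(2)) - (sin(1)) = -sin(1) + sin(2).

-sin(1) + sin(2)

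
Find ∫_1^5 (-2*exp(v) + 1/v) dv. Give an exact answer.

An antiderivative is F(v) = -2*exp(v) + log(v).
Then F(5) - F(1) = (-2*exp(5) + log(5)) - (-2*exp(1)) = -2*exp(5) + log(5) + 2*exp(1).

-2*exp(5) + log(5) + 2*exp(1)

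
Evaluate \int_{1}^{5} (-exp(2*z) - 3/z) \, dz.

-exp(10)/2 - 3*log(5) + exp(2)/2

An antiderivative is F(z) = -exp(2*z)/2 - 3*log(z).
Then F(5) - F(1) = (-exp(10)/2 - 3*log(5)) - (-exp(2)/2) = -exp(10)/2 - 3*log(5) + exp(2)/2.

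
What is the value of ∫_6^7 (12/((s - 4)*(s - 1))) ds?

Factor the denominator: s**2 - 5*s + 4 = (s - 1)(s - 4).
Partial fractions: 12/((s - 4)*(s - 1)) = -4/(s - 1) + 4/(s - 4).
An antiderivative is F(s) = 4*log(s - 4) - 4*log(s - 1).
Then F(7) - F(6) = (-log(16)) - (-4*log(5) + 4*log(2)) = -8*log(2) + 4*log(5).

-8*log(2) + 4*log(5)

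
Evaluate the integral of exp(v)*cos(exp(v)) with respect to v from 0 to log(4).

Let u = exp(v), so du = exp(v) dv. When v = 0, u = 1; when v = log(4), u = 4.
The integral becomes ∫ cos(u) du from 1 to 4, with antiderivative sin(u).
Back in v: F(v) = sin(exp(v)).
Then F(log(4)) - F(0) = (sin(4)) - (sin(1)) = -sin(1) + sin(4).

-sin(1) + sin(4)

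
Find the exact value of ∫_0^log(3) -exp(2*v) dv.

-4

An antiderivative is F(v) = -exp(2*v)/2.
Then F(log(3)) - F(0) = (-9/2) - (-1/2) = -4.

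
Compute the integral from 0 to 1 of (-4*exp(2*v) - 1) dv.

1 - 2*exp(2)

An antiderivative is F(v) = -2*exp(2*v) - v.
Then F(1) - F(0) = (-2*exp(2) - 1) - (-2) = 1 - 2*exp(2).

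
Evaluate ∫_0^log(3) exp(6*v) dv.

364/3

Let u = exp(v), so du = exp(v) dv. When v = 0, u = 1; when v = log(3), u = 3.
The integral becomes ∫ u**5 du from 1 to 3, with antiderivative u**6/6.
Back in v: F(v) = exp(6*v)/6.
Then F(log(3)) - F(0) = (243/2) - (1/6) = 364/3.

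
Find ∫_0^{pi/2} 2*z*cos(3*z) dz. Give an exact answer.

Integrate by parts once (u = z, dv = 2*cos(3*z) dz).
An antiderivative is F(z) = 2*z*sin(3*z)/3 + 2*cos(3*z)/9.
Then F(pi/2) - F(0) = (-pi/3) - (2/9) = -pi/3 - 2/9.

-pi/3 - 2/9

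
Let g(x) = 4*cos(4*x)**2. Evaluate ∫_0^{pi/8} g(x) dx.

pi/4

Use the identity cos^2(4*x) = (1 + cos(8*x))/2.
An antiderivative is F(x) = 2*x + sin(8*x)/4.
Then F(pi/8) - F(0) = (pi/4) - (0) = pi/4.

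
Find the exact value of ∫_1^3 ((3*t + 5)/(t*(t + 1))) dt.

Factor the denominator: t**2 + t = (t + 1)t.
Partial fractions: (3*t + 5)/(t*(t + 1)) = -2/(t + 1) + 5/t.
An antiderivative is F(t) = 5*log(t) - 2*log(t + 1).
Then F(3) - F(1) = (-4*log(2) + 5*log(3)) - (-log(4)) = -2*log(2) + 5*log(3).

-2*log(2) + 5*log(3)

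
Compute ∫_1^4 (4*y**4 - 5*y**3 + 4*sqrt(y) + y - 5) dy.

By the power rule, an antiderivative is F(y) = 4*y**5/5 - 5*y**4/4 + 8*y**(3/2)/3 + y**2/2 - 5*y.
Then F(4) - F(1) = (7628/15) - (-137/60) = 30649/60.

30649/60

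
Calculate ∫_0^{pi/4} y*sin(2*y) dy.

1/4

Integrate by parts once (u = y, dv = sin(2*y) dy).
An antiderivative is F(y) = -y*cos(2*y)/2 + sin(2*y)/4.
Then F(pi/4) - F(0) = (1/4) - (0) = 1/4.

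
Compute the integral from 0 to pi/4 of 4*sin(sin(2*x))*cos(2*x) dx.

Let u = sin(2*x), so du = 2*cos(2*x) dx. When x = 0, u = 0; when x = pi/4, u = 1.
The integral becomes 2·∫ sin(u) du from 0 to 1, with antiderivative -2*cos(u).
Back in x: F(x) = -2*cos(sin(2*x)).
Then F(pi/4) - F(0) = (-2*cos(1)) - (-2) = 2 - 2*cos(1).

2 - 2*cos(1)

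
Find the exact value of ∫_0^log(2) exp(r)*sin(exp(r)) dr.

-cos(2) + cos(1)

Let u = exp(r), so du = exp(r) dr. When r = 0, u = 1; when r = log(2), u = 2.
The integral becomes ∫ sin(u) du from 1 to 2, with antiderivative -cos(u).
Back in r: F(r) = -cos(exp(r)).
Then F(log(2)) - F(0) = (-cos(2)) - (-cos(1)) = -cos(2) + cos(1).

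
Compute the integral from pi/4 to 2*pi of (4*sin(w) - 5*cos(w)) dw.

An antiderivative is F(w) = -5*sin(w) - 4*cos(w).
Then F(2*pi) - F(pi/4) = (-4) - (-9*sqrt(2)/2) = -4 + 9*sqrt(2)/2.

-4 + 9*sqrt(2)/2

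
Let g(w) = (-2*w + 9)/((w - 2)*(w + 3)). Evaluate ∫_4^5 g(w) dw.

Factor the denominator: w**2 + w - 6 = (w + 3)(w - 2).
Partial fractions: (-2*w + 9)/((w - 2)*(w + 3)) = -3/(w + 3) + 1/(w - 2).
An antiderivative is F(w) = log(w - 2) - 3*log(w + 3).
Then F(5) - F(4) = (-9*log(2) + log(3)) - (-3*log(7) + log(2)) = -10*log(2) + log(3) + 3*log(7).

-10*log(2) + log(3) + 3*log(7)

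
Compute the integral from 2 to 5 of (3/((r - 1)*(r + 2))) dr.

log(16/7)

Factor the denominator: r**2 + r - 2 = (r + 2)(r - 1).
Partial fractions: 3/((r - 1)*(r + 2)) = -1/(r + 2) + 1/(r - 1).
An antiderivative is F(r) = log(r - 1) - log(r + 2).
Then F(5) - F(2) = (log(4/7)) - (-log(4)) = log(16/7).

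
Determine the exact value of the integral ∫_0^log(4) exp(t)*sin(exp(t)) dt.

Let u = exp(t), so du = exp(t) dt. When t = 0, u = 1; when t = log(4), u = 4.
The integral becomes ∫ sin(u) du from 1 to 4, with antiderivative -cos(u).
Back in t: F(t) = -cos(exp(t)).
Then F(log(4)) - F(0) = (-cos(4)) - (-cos(1)) = cos(1) - cos(4).

cos(1) - cos(4)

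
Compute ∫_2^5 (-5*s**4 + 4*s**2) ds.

By the power rule, an antiderivative is F(s) = -s**5 + 4*s**3/3.
Then F(5) - F(2) = (-8875/3) - (-64/3) = -2937.

-2937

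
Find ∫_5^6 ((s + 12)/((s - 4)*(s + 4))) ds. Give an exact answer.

Factor the denominator: s**2 - 16 = (s + 4)(s - 4).
Partial fractions: (s + 12)/((s - 4)*(s + 4)) = -1/(s + 4) + 2/(s - 4).
An antiderivative is F(s) = 2*log(s - 4) - log(s + 4).
Then F(6) - F(5) = (log(2/5)) - (-log(9)) = log(18/5).

log(18/5)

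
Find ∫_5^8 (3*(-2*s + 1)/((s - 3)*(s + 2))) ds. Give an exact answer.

-6*log(5) + 3*log(7)

Factor the denominator: s**2 - s - 6 = (s + 2)(s - 3).
Partial fractions: 3*(-2*s + 1)/((s - 3)*(s + 2)) = -3/(s + 2) - 3/(s - 3).
An antiderivative is F(s) = -3*log(s - 3) - 3*log(s + 2).
Then F(8) - F(5) = (-6*log(5) - 3*log(2)) - (-3*log(7) - 3*log(2)) = -6*log(5) + 3*log(7).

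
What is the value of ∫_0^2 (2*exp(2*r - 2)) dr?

Let u = 2*r - 2, so du = 2 dr. When r = 0, u = -2; when r = 2, u = 2.
The integral becomes ∫ exp(u) du from -2 to 2, with antiderivative exp(u).
Back in r: F(r) = exp(2*r - 2).
Then F(2) - F(0) = (exp(2)) - (exp(-2)) = 2*sinh(2).

2*sinh(2)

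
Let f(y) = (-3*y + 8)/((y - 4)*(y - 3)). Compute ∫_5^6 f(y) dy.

log(3/32)

Factor the denominator: y**2 - 7*y + 12 = (y - 3)(y - 4).
Partial fractions: (-3*y + 8)/((y - 4)*(y - 3)) = 1/(y - 3) - 4/(y - 4).
An antiderivative is F(y) = -4*log(y - 4) + log(y - 3).
Then F(6) - F(5) = (log(3/16)) - (log(2)) = log(3/32).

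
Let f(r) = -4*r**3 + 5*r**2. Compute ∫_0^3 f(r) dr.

By the power rule, an antiderivative is F(r) = -r**4 + 5*r**3/3.
Then F(3) - F(0) = (-36) - (0) = -36.

-36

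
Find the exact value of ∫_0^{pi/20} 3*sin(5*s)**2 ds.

-3/20 + 3*pi/40

Use the identity sin^2(5*s) = (1 - cos(10*s))/2.
An antiderivative is F(s) = 3*s/2 - 3*sin(10*s)/20.
Then F(pi/20) - F(0) = (-3/20 + 3*pi/40) - (0) = -3/20 + 3*pi/40.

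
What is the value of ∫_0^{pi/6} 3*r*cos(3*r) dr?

Integrate by parts once (u = r, dv = 3*cos(3*r) dr).
An antiderivative is F(r) = r*sin(3*r) + cos(3*r)/3.
Then F(pi/6) - F(0) = (pi/6) - (1/3) = -1/3 + pi/6.

-1/3 + pi/6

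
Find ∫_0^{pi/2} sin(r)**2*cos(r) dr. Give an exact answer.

1/3

Let u = sin(r), so du = cos(r) dr. When r = 0, u = 0; when r = pi/2, u = 1.
The integral becomes ∫ u**2 du from 0 to 1, with antiderivative u**3/3.
Back in r: F(r) = sin(r)**3/3.
Then F(pi/2) - F(0) = (1/3) - (0) = 1/3.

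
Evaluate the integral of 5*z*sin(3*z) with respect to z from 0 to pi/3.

Integrate by parts once (u = z, dv = 5*sin(3*z) dz).
An antiderivative is F(z) = -5*z*cos(3*z)/3 + 5*sin(3*z)/9.
Then F(pi/3) - F(0) = (5*pi/9) - (0) = 5*pi/9.

5*pi/9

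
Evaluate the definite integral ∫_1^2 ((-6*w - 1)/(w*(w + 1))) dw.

Factor the denominator: w**2 + w = (w + 1)w.
Partial fractions: (-6*w - 1)/(w*(w + 1)) = -5/(w + 1) - 1/w.
An antiderivative is F(w) = -log(w) - 5*log(w + 1).
Then F(2) - F(1) = (-5*log(3) - log(2)) - (-log(32)) = -5*log(3) + 4*log(2).

-5*log(3) + 4*log(2)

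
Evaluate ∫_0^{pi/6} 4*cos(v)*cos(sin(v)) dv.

Let u = sin(v), so du = cos(v) dv. When v = 0, u = 0; when v = pi/6, u = 1/2.
The integral becomes 4·∫ cos(u) du from 0 to 1/2, with antiderivative 4*sin(u).
Back in v: F(v) = 4*sin(sin(v)).
Then F(pi/6) - F(0) = (4*sin(1/2)) - (0) = 4*sin(1/2).

4*sin(1/2)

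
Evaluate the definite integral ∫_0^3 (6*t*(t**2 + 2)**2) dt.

Let u = t**2 + 2, so du = 2*t dt. When t = 0, u = 2; when t = 3, u = 11.
The integral becomes 3·∫ u**2 du from 2 to 11, with antiderivative u**3.
Back in t: F(t) = (t**2 + 2)**3.
Then F(3) - F(0) = (1331) - (8) = 1323.

1323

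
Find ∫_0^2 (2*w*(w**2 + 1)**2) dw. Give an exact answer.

124/3

Let u = w**2 + 1, so du = 2*w dw. When w = 0, u = 1; when w = 2, u = 5.
The integral becomes ∫ u**2 du from 1 to 5, with antiderivative u**3/3.
Back in w: F(w) = (w**2 + 1)**3/3.
Then F(2) - F(0) = (125/3) - (1/3) = 124/3.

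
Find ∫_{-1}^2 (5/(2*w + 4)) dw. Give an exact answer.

An antiderivative is F(w) = 5*log(2*w + 4)/2.
Then F(2) - F(-1) = (15*log(2)/2) - (5*log(2)/2) = log(32).

log(32)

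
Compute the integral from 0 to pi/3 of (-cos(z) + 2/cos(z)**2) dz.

3*sqrt(3)/2

An antiderivative is F(z) = -sin(z) + 2*tan(z).
Then F(pi/3) - F(0) = (3*sqrt(3)/2) - (0) = 3*sqrt(3)/2.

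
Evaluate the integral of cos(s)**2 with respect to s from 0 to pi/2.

pi/4

Use the identity cos^2(s) = (1 + cos(2*s))/2.
An antiderivative is F(s) = s/2 + sin(2*s)/4.
Then F(pi/2) - F(0) = (pi/4) - (0) = pi/4.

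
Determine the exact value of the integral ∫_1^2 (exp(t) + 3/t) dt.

-exp(1) + log(8) + exp(2)

An antiderivative is F(t) = exp(t) + 3*log(t).
Then F(2) - F(1) = (log(8) + exp(2)) - (exp(1)) = -exp(1) + log(8) + exp(2).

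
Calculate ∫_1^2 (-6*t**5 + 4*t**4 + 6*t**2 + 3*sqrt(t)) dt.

-131/5 + 4*sqrt(2)

By the power rule, an antiderivative is F(t) = -t**6 + 4*t**5/5 + 2*t**(3/2) + 2*t**3.
Then F(2) - F(1) = (-112/5 + 4*sqrt(2)) - (19/5) = -131/5 + 4*sqrt(2).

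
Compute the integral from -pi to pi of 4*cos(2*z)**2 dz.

4*pi

Use the identity cos^2(2*z) = (1 + cos(4*z))/2.
An antiderivative is F(z) = 2*z + sin(4*z)/2.
Then F(pi) - F(-pi) = (2*pi) - (-2*pi) = 4*pi.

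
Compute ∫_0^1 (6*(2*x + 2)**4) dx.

2976/5

Let u = 2*x + 2, so du = 2 dx. When x = 0, u = 2; when x = 1, u = 4.
The integral becomes 3·∫ u**4 du from 2 to 4, with antiderivative 3*u**5/5.
Back in x: F(x) = 3*(2*x + 2)**5/5.
Then F(1) - F(0) = (3072/5) - (96/5) = 2976/5.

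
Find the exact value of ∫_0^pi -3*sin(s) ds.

An antiderivative is F(s) = 3*cos(s).
Then F(pi) - F(0) = (-3) - (3) = -6.

-6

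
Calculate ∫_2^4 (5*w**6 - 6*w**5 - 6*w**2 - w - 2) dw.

By the power rule, an antiderivative is F(w) = 5*w**7/7 - w**6 - 2*w**3 - w**2/2 - 2*w.
Then F(4) - F(2) = (52240/7) - (38/7) = 52202/7.

52202/7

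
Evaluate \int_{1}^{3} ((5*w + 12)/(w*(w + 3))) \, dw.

Factor the denominator: w**2 + 3*w = (w + 3)w.
Partial fractions: (5*w + 12)/(w*(w + 3)) = 1/(w + 3) + 4/w.
An antiderivative is F(w) = 4*log(w) + log(w + 3).
Then F(3) - F(1) = (log(2) + 5*log(3)) - (log(4)) = -log(2) + 5*log(3).

-log(2) + 5*log(3)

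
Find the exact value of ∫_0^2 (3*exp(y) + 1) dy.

-1 + 3*exp(2)

An antiderivative is F(y) = y + 3*exp(y).
Then F(2) - F(0) = (2 + 3*exp(2)) - (3) = -1 + 3*exp(2).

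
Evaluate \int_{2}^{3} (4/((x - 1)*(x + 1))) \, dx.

log(9/4)

Factor the denominator: x**2 - 1 = (x + 1)(x - 1).
Partial fractions: 4/((x - 1)*(x + 1)) = -2/(x + 1) + 2/(x - 1).
An antiderivative is F(x) = 2*log(x - 1) - 2*log(x + 1).
Then F(3) - F(2) = (-log(4)) - (-log(9)) = log(9/4).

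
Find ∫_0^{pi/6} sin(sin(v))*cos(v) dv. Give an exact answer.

1 - cos(1/2)

Let u = sin(v), so du = cos(v) dv. When v = 0, u = 0; when v = pi/6, u = 1/2.
The integral becomes ∫ sin(u) du from 0 to 1/2, with antiderivative -cos(u).
Back in v: F(v) = -cos(sin(v)).
Then F(pi/6) - F(0) = (-cos(1/2)) - (-1) = 1 - cos(1/2).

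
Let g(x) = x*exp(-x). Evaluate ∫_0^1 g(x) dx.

Integrate by parts once (u = x, dv = exp(-x) dx).
An antiderivative is F(x) = (-x - 1)*exp(-x).
Then F(1) - F(0) = (-2*exp(-1)) - (-1) = 1 - 2*exp(-1).

1 - 2*exp(-1)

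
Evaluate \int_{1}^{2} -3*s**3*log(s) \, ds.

Integrate by parts once (u = ln s, dv = -3*s**3 ds).
An antiderivative is F(s) = -3*s**4*(4*log(s) - 1)/16.
Then F(2) - F(1) = (3 - 12*log(2)) - (3/16) = 45/16 - 12*log(2).

45/16 - 12*log(2)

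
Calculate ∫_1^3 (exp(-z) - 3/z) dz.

-3*log(3) - exp(-3) + exp(-1)

An antiderivative is F(z) = -3*log(z) - exp(-z).
Then F(3) - F(1) = (-3*log(3) - exp(-3)) - (-exp(-1)) = -3*log(3) - exp(-3) + exp(-1).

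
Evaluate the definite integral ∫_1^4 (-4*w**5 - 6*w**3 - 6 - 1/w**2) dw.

-12525/4

By the power rule, an antiderivative is F(w) = -2*w**6/3 - 3*w**4/2 - 6*w + 1/w.
Then F(4) - F(1) = (-37661/12) - (-43/6) = -12525/4.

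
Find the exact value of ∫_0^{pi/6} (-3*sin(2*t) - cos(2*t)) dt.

An antiderivative is F(t) = -sin(2*t)/2 + 3*cos(2*t)/2.
Then F(pi/6) - F(0) = (3/4 - sqrt(3)/4) - (3/2) = -3/4 - sqrt(3)/4.

-3/4 - sqrt(3)/4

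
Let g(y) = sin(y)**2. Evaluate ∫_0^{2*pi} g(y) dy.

pi

Use the identity sin^2(y) = (1 - cos(2*y))/2.
An antiderivative is F(y) = y/2 - sin(2*y)/4.
Then F(2*pi) - F(0) = (pi) - (0) = pi.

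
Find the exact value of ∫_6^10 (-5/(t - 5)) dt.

-5*log(5)

An antiderivative is F(t) = -5*log(t - 5).
Then F(10) - F(6) = (-5*log(5)) - (0) = -5*log(5).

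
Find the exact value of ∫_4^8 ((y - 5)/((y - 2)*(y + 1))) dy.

Factor the denominator: y**2 - y - 2 = (y + 1)(y - 2).
Partial fractions: (y - 5)/((y - 2)*(y + 1)) = 2/(y + 1) - 1/(y - 2).
An antiderivative is F(y) = -log(y - 2) + 2*log(y + 1).
Then F(8) - F(4) = (log(27/2)) - (log(25/2)) = log(27/25).

log(27/25)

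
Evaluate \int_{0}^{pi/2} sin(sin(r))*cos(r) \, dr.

1 - cos(1)

Let u = sin(r), so du = cos(r) dr. When r = 0, u = 0; when r = pi/2, u = 1.
The integral becomes ∫ sin(u) du from 0 to 1, with antiderivative -cos(u).
Back in r: F(r) = -cos(sin(r)).
Then F(pi/2) - F(0) = (-cos(1)) - (-1) = 1 - cos(1).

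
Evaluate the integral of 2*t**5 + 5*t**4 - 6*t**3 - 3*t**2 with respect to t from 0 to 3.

By the power rule, an antiderivative is F(t) = t**6/3 + t**5 - 3*t**4/2 - t**3.
Then F(3) - F(0) = (675/2) - (0) = 675/2.

675/2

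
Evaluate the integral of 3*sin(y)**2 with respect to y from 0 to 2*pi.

3*pi

Use the identity sin^2(y) = (1 - cos(2*y))/2.
An antiderivative is F(y) = 3*y/2 - 3*sin(2*y)/4.
Then F(2*pi) - F(0) = (3*pi) - (0) = 3*pi.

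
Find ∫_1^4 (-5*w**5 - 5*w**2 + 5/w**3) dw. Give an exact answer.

By the power rule, an antiderivative is F(w) = -5*w**6/6 - 5*w**3/3 - 5/(2*w**2).
Then F(4) - F(1) = (-112645/32) - (-5) = -112485/32.

-112485/32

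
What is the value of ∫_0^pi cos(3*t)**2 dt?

pi/2

Use the identity cos^2(3*t) = (1 + cos(6*t))/2.
An antiderivative is F(t) = t/2 + sin(6*t)/12.
Then F(pi) - F(0) = (pi/2) - (0) = pi/2.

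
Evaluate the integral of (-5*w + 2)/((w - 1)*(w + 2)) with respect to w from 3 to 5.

Factor the denominator: w**2 + w - 2 = (w + 2)(w - 1).
Partial fractions: (-5*w + 2)/((w - 1)*(w + 2)) = -4/(w + 2) - 1/(w - 1).
An antiderivative is F(w) = -log(w - 1) - 4*log(w + 2).
Then F(5) - F(3) = (-4*log(7) - 2*log(2)) - (-4*log(5) - log(2)) = -4*log(7) - log(2) + 4*log(5).

-4*log(7) - log(2) + 4*log(5)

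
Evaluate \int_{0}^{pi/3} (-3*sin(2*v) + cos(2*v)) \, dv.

-9/4 + sqrt(3)/4

An antiderivative is F(v) = sin(2*v)/2 + 3*cos(2*v)/2.
Then F(pi/3) - F(0) = (-3/4 + sqrt(3)/4) - (3/2) = -9/4 + sqrt(3)/4.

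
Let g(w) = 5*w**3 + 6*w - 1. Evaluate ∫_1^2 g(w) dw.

107/4

By the power rule, an antiderivative is F(w) = 5*w**4/4 + 3*w**2 - w.
Then F(2) - F(1) = (30) - (13/4) = 107/4.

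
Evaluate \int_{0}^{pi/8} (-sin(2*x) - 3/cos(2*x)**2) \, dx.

An antiderivative is F(x) = cos(2*x)/2 - 3*tan(2*x)/2.
Then F(pi/8) - F(0) = (-3/2 + sqrt(2)/4) - (1/2) = -2 + sqrt(2)/4.

-2 + sqrt(2)/4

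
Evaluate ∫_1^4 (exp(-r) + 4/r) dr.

-exp(-4) + exp(-1) + 8*log(2)

An antiderivative is F(r) = 4*log(r) - exp(-r).
Then F(4) - F(1) = (-exp(-4) + 8*log(2)) - (-exp(-1)) = -exp(-4) + exp(-1) + 8*log(2).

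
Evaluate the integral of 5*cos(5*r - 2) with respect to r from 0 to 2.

sin(2) + sin(8)

Let u = 5*r - 2, so du = 5 dr. When r = 0, u = -2; when r = 2, u = 8.
The integral becomes ∫ cos(u) du from -2 to 8, with antiderivative sin(u).
Back in r: F(r) = sin(5*r - 2).
Then F(2) - F(0) = (sin(8)) - (-sin(2)) = sin(2) + sin(8).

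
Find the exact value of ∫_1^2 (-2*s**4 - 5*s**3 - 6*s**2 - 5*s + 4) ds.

By the power rule, an antiderivative is F(s) = -2*s**5/5 - 5*s**4/4 - 2*s**3 - 5*s**2/2 + 4*s.
Then F(2) - F(1) = (-254/5) - (-43/20) = -973/20.

-973/20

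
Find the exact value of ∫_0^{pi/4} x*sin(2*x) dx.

1/4

Integrate by parts once (u = x, dv = sin(2*x) dx).
An antiderivative is F(x) = -x*cos(2*x)/2 + sin(2*x)/4.
Then F(pi/4) - F(0) = (1/4) - (0) = 1/4.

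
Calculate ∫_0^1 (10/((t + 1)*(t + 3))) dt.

Factor the denominator: t**2 + 4*t + 3 = (t + 3)(t + 1).
Partial fractions: 10/((t + 1)*(t + 3)) = -5/(t + 3) + 5/(t + 1).
An antiderivative is F(t) = 5*log(t + 1) - 5*log(t + 3).
Then F(1) - F(0) = (-log(32)) - (-5*log(3)) = -5*log(2) + 5*log(3).

-5*log(2) + 5*log(3)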